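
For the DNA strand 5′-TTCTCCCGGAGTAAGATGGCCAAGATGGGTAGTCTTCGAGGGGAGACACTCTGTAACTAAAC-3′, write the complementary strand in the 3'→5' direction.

3′-AAGAGGGCCTCATTCTACCGGTTCTACCCATCAGAAGCTCCCCTCTGTGAGACATTGATTTG-5′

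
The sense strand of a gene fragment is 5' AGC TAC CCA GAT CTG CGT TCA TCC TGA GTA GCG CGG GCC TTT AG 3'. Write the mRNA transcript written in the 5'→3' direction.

The mRNA is synthesized from the template strand, so it matches the coding strand with T replaced by U.

5'-AGCUACCCAGAUCUGCGUUCAUCCUGAGUAGCGCGGGCCUUUAG-3'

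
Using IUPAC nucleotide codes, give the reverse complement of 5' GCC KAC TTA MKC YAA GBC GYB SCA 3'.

5'-TGSVRCGVCTTRGMKTAAGTMGGC-3'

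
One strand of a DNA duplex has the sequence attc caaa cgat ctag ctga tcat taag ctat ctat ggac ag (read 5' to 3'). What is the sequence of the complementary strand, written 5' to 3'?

The complement of ATTCCAAACGATCTAGCTGATCATTAAGCTATCTATGGACAG is TAAGGTTTGCTAGATCGACTAGTAATTCGATAGATACCTGTC (A↔T, G↔C). DNA strands are antiparallel, so the complementary strand runs 3'→5'; reversing gives the 5'→3' form.

5'-CTGTCCATAGATAGCTTAATGATCAGCTAGATCGTTTGGAAT-3'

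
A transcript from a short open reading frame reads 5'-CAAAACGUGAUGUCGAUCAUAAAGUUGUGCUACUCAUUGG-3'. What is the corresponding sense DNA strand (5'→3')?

The coding DNA strand has the same 5'→3' sequence as the mRNA with U replaced by T.

5'-CAAAACGTGATGTCGATCATAAAGTTGTGCTACTCATTGG-3'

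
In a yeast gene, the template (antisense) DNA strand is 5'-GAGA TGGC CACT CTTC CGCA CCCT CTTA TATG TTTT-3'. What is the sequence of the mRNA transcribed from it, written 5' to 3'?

The mRNA has the sequence of the coding strand (reverse complement of the template) with T→U. Reverse complement of GAGATGGCCACTCTTCCGCACCCTCTTATATGTTTT is AAAACATATAAGAGGGTGCGGAAGAGTGGCCATCTC; then T→U.

5'-AAAACAUAUAAGAGGGUGCGGAAGAGUGGCCAUCUC-3'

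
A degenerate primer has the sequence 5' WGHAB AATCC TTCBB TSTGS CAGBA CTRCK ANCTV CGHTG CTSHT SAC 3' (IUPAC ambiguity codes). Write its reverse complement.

5'-GTSADSAGCADCGBAGNTMGYAGTVCTGSCASAVVGAAGGATTVTDCW-3'

Standard pairs A↔T, G↔C; ambiguity codes pair R↔Y, K↔M, W↔W, S↔S, B↔V, H↔D, N↔N. Complement (WCDTVTTAGGAAGVVASACSGTCVTGAYGMTNGABGCDACGASDASTG), then reverse for 5'→3'.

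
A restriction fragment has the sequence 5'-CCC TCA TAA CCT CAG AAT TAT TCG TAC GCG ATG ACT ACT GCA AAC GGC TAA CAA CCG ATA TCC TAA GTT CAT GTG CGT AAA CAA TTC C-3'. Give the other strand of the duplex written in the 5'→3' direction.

5'-GGAATTGTTTACGCACATGAACTTAGGATATCGGTTGTTAGCCGTTTGCAGTAGTCATCGCGTACGAATAATTCTGAGGTTATGAGGG-3'

Pairing A↔T and G↔C gives GGGAGTATTGGAGTCTTAATAAGCATGCGCTACTGATGACGTTTGCCGATTGTTGGCTATAGGATTCAAGTACACGCATTTGTTAAGG, running 3'→5'. Reverse for the 5'→3' convention.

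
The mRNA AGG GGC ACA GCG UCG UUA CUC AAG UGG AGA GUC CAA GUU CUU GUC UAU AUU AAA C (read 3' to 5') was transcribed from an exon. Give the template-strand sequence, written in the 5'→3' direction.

Written 5'→3' the mRNA is CAAAUUAUAUCUGUUCUUGAACCUGAGAGGUGAACUCAUUGCUGCGACACGGGGA, so the coding DNA strand is CAAATTATATCTGTTCTTGAACCTGAGAGGTGAACTCATTGCTGCGACACGGGGA. The template is its reverse complement.

5'-TCCCCGTGTCGCAGCAATGAGTTCACCTCTCAGGTTCAAGAACAGATATAATTTG-3'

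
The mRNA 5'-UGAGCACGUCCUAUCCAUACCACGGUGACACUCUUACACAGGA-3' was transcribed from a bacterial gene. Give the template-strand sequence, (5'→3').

5′-TCCTGTGTAAGAGTGTCACCGTGGTATGGATAGGACGTGCTCA-3′

Replace U with T to get the coding DNA strand: TGAGCACGTCCTATCCATACCACGGTGACACTCTTACACAGGA. The template strand is its reverse complement (complement ACTCGTGCAGGATAGGTATGGTGCCACTGTGAGAATGTGTCCT, then reverse).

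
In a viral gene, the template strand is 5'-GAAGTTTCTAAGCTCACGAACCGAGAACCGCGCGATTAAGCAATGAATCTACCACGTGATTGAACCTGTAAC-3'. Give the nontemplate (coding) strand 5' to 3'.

The coding strand is complementary and antiparallel to the template: take the complement (A↔T, G↔C) and reverse.

5'-GTTACAGGTTCAATCACGTGGTAGATTCATTGCTTAATCGCGCGGTTCTCGGTTCGTGAGCTTAGAAACTTC-3'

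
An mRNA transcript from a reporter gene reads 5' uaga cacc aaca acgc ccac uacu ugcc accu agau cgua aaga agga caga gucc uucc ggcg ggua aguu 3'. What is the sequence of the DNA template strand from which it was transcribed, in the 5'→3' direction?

5′-AACTTACCCGCCGGAAGGACTCTGTCCTTCTTTACGATCTAGGTGGCAAGTAGTGGGCGTTGTTGGTGTCTA-3′

Replace U with T to get the coding DNA strand: TAGACACCAACAACGCCCACTACTTGCCACCTAGATCGTAAAGAAGGACAGAGTCCTTCCGGCGGGTAAGTT. The template strand is its reverse complement (complement ATCTGTGGTTGTTGCGGGTGATGAACGGTGGATCTAGCATTTCTTCCTGTCTCAGGAAGGCCGCCCATTCAA, then reverse).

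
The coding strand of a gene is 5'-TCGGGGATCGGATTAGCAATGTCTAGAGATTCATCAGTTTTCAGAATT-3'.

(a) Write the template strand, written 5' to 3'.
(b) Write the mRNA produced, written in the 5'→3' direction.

(a) The template strand is the reverse complement of the coding strand: complement AGCCCCTAGCCTAATCGTTACAGATCTCTAAGTAGTCAAAAGTCTTAA, then reverse.
(b) mRNA matches the coding strand with T→U.

(a) 5'-AATTCTGAAAACTGATGAATCTCTAGACATTGCTAATCCGATCCCCGA-3'
(b) 5'-UCGGGGAUCGGAUUAGCAAUGUCUAGAGAUUCAUCAGUUUUCAGAAUU-3'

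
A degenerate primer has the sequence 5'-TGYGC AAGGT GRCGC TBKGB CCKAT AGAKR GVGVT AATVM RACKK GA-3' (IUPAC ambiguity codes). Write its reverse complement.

5'-TCMMGTYKBATTABCBCYMTCTATMGGVCMVAGCGYCACCTTGCRCA-3'

Standard pairs A↔T, G↔C; ambiguity codes pair R↔Y, M↔K, B↔V. Complement (ACRCGTTCCACYGCGAVMCVGGMTATCTMYCBCBATTABKYTGMMCT), then reverse for 5'→3'.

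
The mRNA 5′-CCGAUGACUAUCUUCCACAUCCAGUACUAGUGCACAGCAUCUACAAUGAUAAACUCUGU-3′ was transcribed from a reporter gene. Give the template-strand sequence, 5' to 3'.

Replace U with T to get the coding DNA strand: CCGATGACTATCTTCCACATCCAGTACTAGTGCACAGCATCTACAATGATAAACTCTGT. The template strand is its reverse complement (complement GGCTACTGATAGAAGGTGTAGGTCATGATCACGTGTCGTAGATGTTACTATTTGAGACA, then reverse).

5'-ACAGAGTTTATCATTGTAGATGCTGTGCACTAGTACTGGATGTGGAAGATAGTCATCGG-3'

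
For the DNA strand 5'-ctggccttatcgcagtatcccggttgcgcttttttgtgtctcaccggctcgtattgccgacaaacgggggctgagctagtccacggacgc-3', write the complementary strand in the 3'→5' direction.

3'-GACCGGAATAGCGTCATAGGGCCAACGCGAAAAAACACAGAGTGGCCGAGCATAACGGCTGTTTGCCCCCGACTCGATCAGGTGCCTGCG-5'

Base-pairing A↔T, G↔C gives the complement. The complementary strand is antiparallel, so paired with a 5'→3' strand it runs 3'→5'.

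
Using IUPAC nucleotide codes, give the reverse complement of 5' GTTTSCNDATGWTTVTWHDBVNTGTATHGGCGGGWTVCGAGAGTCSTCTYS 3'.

Standard pairs A↔T, G↔C; ambiguity codes pair Y↔R, W↔W, S↔S, B↔V, D↔H, N↔N. Complement (CAAASGNHTACWAABAWDHVBNACATADCCGCCCWABGCTCTCAGSAGARS), then reverse for 5'→3'.

5'-SRAGASGACTCTCGBAWCCCGCCDATACANBVHDWABAAWCATHNGSAAAC-3'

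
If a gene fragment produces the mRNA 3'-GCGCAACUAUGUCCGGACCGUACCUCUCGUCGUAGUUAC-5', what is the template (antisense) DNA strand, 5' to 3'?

5'-CGCGTTGATACAGGCCTGGCATGGAGAGCAGCATCAATG-3'

Written 5'→3' the mRNA is CAUUGAUGCUGCUCUCCAUGCCAGGCCUGUAUCAACGCG, so the coding DNA strand is CATTGATGCTGCTCTCCATGCCAGGCCTGTATCAACGCG. The template is its reverse complement.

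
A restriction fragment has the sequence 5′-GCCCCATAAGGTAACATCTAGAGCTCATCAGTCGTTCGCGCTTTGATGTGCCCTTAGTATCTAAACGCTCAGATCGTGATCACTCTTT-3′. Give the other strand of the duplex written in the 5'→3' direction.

The complement of GCCCCATAAGGTAACATCTAGAGCTCATCAGTCGTTCGCGCTTTGATGTGCCCTTAGTATCTAAACGCTCAGATCGTGATCACTCTTT is CGGGGTATTCCATTGTAGATCTCGAGTAGTCAGCAAGCGCGAAACTACACGGGAATCATAGATTTGCGAGTCTAGCACTAGTGAGAAA (A↔T, G↔C). DNA strands are antiparallel, so the complementary strand runs 3'→5'; reversing gives the 5'→3' form.

5′-AAAGAGTGATCACGATCTGAGCGTTTAGATACTAAGGGCACATCAAAGCGCGAACGACTGATGAGCTCTAGATGTTACCTTATGGGGC-3′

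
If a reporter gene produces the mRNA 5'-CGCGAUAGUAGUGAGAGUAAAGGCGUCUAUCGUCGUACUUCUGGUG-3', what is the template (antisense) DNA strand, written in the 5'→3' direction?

5'-CACCAGAAGTACGACGATAGACGCCTTTACTCTCACTACTATCGCG-3'

Replace U with T to get the coding DNA strand: CGCGATAGTAGTGAGAGTAAAGGCGTCTATCGTCGTACTTCTGGTG. The template strand is its reverse complement (complement GCGCTATCATCACTCTCATTTCCGCAGATAGCAGCATGAAGACCAC, then reverse).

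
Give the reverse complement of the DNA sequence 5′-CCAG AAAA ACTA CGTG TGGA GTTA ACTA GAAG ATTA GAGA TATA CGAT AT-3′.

5'-ATATCGTATATCTCTAATCTTCTAGTTAACTCCACACGTAGTTTTTCTGG-3'

Complement each base (A↔T, G↔C): GGTCTTTTTGATGCACACCTCAATTGATCTTCTAATCTCTATATGCTATA. Then reverse.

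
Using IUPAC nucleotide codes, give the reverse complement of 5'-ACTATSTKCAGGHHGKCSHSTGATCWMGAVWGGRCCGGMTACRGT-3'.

5'-ACYGTAKCCGGYCCWBTCKWGATCASDSGMCDDCCTGMASATAGT-3'

Standard pairs A↔T, G↔C; ambiguity codes pair R↔Y, M↔K, W↔W, S↔S, H↔D, V↔B. Complement (TGATASAMGTCCDDCMGSDSACTAGWKCTBWCCYGGCCKATGYCA), then reverse for 5'→3'.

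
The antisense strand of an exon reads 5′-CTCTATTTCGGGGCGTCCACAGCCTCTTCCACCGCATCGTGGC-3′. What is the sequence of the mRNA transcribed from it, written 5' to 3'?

5'-GCCACGAUGCGGUGGAAGAGGCUGUGGACGCCCCGAAAUAGAG-3'

The mRNA has the sequence of the coding strand (reverse complement of the template) with T→U. Reverse complement of CTCTATTTCGGGGCGTCCACAGCCTCTTCCACCGCATCGTGGC is GCCACGATGCGGTGGAAGAGGCTGTGGACGCCCCGAAATAGAG; then T→U.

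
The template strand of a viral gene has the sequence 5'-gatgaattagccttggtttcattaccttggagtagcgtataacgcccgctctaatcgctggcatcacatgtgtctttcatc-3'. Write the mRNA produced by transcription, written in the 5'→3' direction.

The mRNA has the sequence of the coding strand (reverse complement of the template) with T→U. Reverse complement of GATGAATTAGCCTTGGTTTCATTACCTTGGAGTAGCGTATAACGCCCGCTCTAATCGCTGGCATCACATGTGTCTTTCATC is GATGAAAGACACATGTGATGCCAGCGATTAGAGCGGGCGTTATACGCTACTCCAAGGTAATGAAACCAAGGCTAATTCATC; then T→U.

5′-GAUGAAAGACACAUGUGAUGCCAGCGAUUAGAGCGGGCGUUAUACGCUACUCCAAGGUAAUGAAACCAAGGCUAAUUCAUC-3′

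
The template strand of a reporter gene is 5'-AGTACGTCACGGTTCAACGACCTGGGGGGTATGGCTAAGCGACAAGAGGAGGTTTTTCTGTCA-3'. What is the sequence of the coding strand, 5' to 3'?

The coding strand is complementary and antiparallel to the template: take the complement (A↔T, G↔C) and reverse.

5′-TGACAGAAAAACCTCCTCTTGTCGCTTAGCCATACCCCCCAGGTCGTTGAACCGTGACGTACT-3′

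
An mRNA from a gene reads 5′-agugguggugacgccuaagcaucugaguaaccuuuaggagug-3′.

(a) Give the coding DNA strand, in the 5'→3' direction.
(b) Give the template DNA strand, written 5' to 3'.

(a) 5'-AGTGGTGGTGACGCCTAAGCATCTGAGTAACCTTTAGGAGTG-3'
(b) 5'-CACTCCTAAAGGTTACTCAGATGCTTAGGCGTCACCACCACT-3'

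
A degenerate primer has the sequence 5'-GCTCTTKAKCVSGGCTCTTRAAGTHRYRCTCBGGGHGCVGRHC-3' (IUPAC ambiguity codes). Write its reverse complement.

Standard pairs A↔T, G↔C; ambiguity codes pair R↔Y, K↔M, S↔S, B↔V, H↔D. Complement (CGAGAAMTMGBSCCGAGAAYTTCADYRYGAGVCCCDCGBCYDG), then reverse for 5'→3'.

5'-GDYCBGCDCCCVGAGYRYDACTTYAAGAGCCSBGMTMAAGAGC-3'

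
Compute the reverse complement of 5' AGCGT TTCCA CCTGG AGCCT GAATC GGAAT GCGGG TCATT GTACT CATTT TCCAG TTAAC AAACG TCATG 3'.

Complement each base (A↔T, G↔C): TCGCAAAGGTGGACCTCGGACTTAGCCTTACGCCCAGTAACATGAGTAAAAGGTCAATTGTTTGCAGTAC. Then reverse.

5′-CATGACGTTTGTTAACTGGAAAATGAGTACAATGACCCGCATTCCGATTCAGGCTCCAGGTGGAAACGCT-3′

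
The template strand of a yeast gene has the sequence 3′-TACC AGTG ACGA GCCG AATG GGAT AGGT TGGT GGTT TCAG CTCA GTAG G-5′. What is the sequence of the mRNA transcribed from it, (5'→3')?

Reading the template 3'→5' as shown, RNA polymerase pairs each base (A→U, T→A, G↔C) to build mRNA 5'→3' directly.

5′-AUGGUCACUGCUCGGCUUACCCUAUCCAACCACCAAAGUCGAGUCAUCC-3′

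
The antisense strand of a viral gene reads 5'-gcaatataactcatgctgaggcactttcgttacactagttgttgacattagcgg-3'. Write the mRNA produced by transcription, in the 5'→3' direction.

The mRNA has the sequence of the coding strand (reverse complement of the template) with T→U. Reverse complement of GCAATATAACTCATGCTGAGGCACTTTCGTTACACTAGTTGTTGACATTAGCGG is CCGCTAATGTCAACAACTAGTGTAACGAAAGTGCCTCAGCATGAGTTATATTGC; then T→U.

5'-CCGCUAAUGUCAACAACUAGUGUAACGAAAGUGCCUCAGCAUGAGUUAUAUUGC-3'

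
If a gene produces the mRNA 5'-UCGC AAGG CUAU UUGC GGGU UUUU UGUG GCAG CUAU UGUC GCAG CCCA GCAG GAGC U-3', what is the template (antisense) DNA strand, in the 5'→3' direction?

5'-AGCTCCTGCTGGGCTGCGACAATAGCTGCCACAAAAAACCCGCAAATAGCCTTGCGA-3'

Replace U with T to get the coding DNA strand: TCGCAAGGCTATTTGCGGGTTTTTTGTGGCAGCTATTGTCGCAGCCCAGCAGGAGCT. The template strand is its reverse complement (complement AGCGTTCCGATAAACGCCCAAAAAACACCGTCGATAACAGCGTCGGGTCGTCCTCGA, then reverse).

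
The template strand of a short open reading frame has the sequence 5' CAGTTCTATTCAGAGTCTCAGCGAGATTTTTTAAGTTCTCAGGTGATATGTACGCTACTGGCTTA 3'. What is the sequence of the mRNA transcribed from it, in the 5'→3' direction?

5'-UAAGCCAGUAGCGUACAUAUCACCUGAGAACUUAAAAAAUCUCGCUGAGACUCUGAAUAGAACUG-3'

RNA polymerase reads the template 3'→5' and synthesizes mRNA 5'→3' by base-pairing (A→U, T→A, G↔C). The complement of the template is GTCAAGATAAGTCTCAGAGTCGCTCTAAAAAATTCAAGAGTCCACTATACATGCGATGACCGAAT; antiparallel, so 5'→3' the coding strand is TAAGCCAGTAGCGTACATATCACCTGAGAACTTAAAAAATCTCGCTGAGACTCTGAATAGAACTG. Replace T with U for the mRNA.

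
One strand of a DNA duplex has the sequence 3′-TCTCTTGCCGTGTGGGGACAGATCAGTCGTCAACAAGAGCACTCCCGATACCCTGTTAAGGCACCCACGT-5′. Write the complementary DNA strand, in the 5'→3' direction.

5'-AGAGAACGGCACACCCCTGTCTAGTCAGCAGTTGTTCTCGTGAGGGCTATGGGACAATTCCGTGGGTGCA-3'

The strand is given 3'→5', so its complement runs 5'→3' in the same left-to-right order: pair each base A↔T, G↔C.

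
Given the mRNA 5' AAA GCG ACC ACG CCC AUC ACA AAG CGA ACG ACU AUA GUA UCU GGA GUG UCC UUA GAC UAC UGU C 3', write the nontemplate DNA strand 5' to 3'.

The coding DNA strand has the same 5'→3' sequence as the mRNA with U replaced by T.

5'-AAAGCGACCACGCCCATCACAAAGCGAACGACTATAGTATCTGGAGTGTCCTTAGACTACTGTC-3'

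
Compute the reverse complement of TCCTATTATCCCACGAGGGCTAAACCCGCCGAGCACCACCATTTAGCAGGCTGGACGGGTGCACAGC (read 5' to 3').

5′-GCTGTGCACCCGTCCAGCCTGCTAAATGGTGGTGCTCGGCGGGTTTAGCCCTCGTGGGATAATAGGA-3′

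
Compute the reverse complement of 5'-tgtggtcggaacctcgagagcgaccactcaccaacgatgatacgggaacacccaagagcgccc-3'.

Complement each base (A↔T, G↔C): ACACCAGCCTTGGAGCTCTCGCTGGTGAGTGGTTGCTACTATGCCCTTGTGGGTTCTCGCGGG. Then reverse.

5'-GGGCGCTCTTGGGTGTTCCCGTATCATCGTTGGTGAGTGGTCGCTCTCGAGGTTCCGACCACA-3'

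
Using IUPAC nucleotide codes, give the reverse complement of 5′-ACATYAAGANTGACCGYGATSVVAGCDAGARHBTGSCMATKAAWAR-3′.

Standard pairs A↔T, G↔C; ambiguity codes pair R↔Y, M↔K, W↔W, S↔S, B↔V, D↔H, N↔N. Complement (TGTARTTCTNACTGGCRCTASBBTCGHTCTYDVACSGKTAMTTWTY), then reverse for 5'→3'.

5'-YTWTTMATKGSCAVDYTCTHGCTBBSATCRCGGTCANTCTTRATGT-3'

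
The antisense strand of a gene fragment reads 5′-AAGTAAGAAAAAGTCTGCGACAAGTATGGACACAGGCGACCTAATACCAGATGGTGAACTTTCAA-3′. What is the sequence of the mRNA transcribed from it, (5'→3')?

5'-UUGAAAGUUCACCAUCUGGUAUUAGGUCGCCUGUGUCCAUACUUGUCGCAGACUUUUUCUUACUU-3'

RNA polymerase reads the template 3'→5' and synthesizes mRNA 5'→3' by base-pairing (A→U, T→A, G↔C). The complement of the template is TTCATTCTTTTTCAGACGCTGTTCATACCTGTGTCCGCTGGATTATGGTCTACCACTTGAAAGTT; antiparallel, so 5'→3' the coding strand is TTGAAAGTTCACCATCTGGTATTAGGTCGCCTGTGTCCATACTTGTCGCAGACTTTTTCTTACTT. Replace T with U for the mRNA.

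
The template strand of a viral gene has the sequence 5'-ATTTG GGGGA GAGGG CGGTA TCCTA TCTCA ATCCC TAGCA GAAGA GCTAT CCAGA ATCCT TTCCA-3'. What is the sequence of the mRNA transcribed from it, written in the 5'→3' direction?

5'-UGGAAAGGAUUCUGGAUAGCUCUUCUGCUAGGGAUUGAGAUAGGAUACCGCCCUCUCCCCCAAAU-3'

The mRNA has the sequence of the coding strand (reverse complement of the template) with T→U. Reverse complement of ATTTGGGGGAGAGGGCGGTATCCTATCTCAATCCCTAGCAGAAGAGCTATCCAGAATCCTTTCCA is TGGAAAGGATTCTGGATAGCTCTTCTGCTAGGGATTGAGATAGGATACCGCCCTCTCCCCCAAAT; then T→U.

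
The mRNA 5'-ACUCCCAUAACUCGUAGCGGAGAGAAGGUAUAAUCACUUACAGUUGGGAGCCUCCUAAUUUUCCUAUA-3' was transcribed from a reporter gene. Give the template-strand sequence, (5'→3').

Replace U with T to get the coding DNA strand: ACTCCCATAACTCGTAGCGGAGAGAAGGTATAATCACTTACAGTTGGGAGCCTCCTAATTTTCCTATA. The template strand is its reverse complement (complement TGAGGGTATTGAGCATCGCCTCTCTTCCATATTAGTGAATGTCAACCCTCGGAGGATTAAAAGGATAT, then reverse).

5'-TATAGGAAAATTAGGAGGCTCCCAACTGTAAGTGATTATACCTTCTCTCCGCTACGAGTTATGGGAGT-3'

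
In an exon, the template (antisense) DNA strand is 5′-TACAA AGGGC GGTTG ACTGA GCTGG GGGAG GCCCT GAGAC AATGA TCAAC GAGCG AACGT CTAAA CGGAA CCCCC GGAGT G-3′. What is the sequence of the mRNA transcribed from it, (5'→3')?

RNA polymerase reads the template 3'→5' and synthesizes mRNA 5'→3' by base-pairing (A→U, T→A, G↔C). The complement of the template is ATGTTTCCCGCCAACTGACTCGACCCCCTCCGGGACTCTGTTACTAGTTGCTCGCTTGCAGATTTGCCTTGGGGGCCTCAC; antiparallel, so 5'→3' the coding strand is CACTCCGGGGGTTCCGTTTAGACGTTCGCTCGTTGATCATTGTCTCAGGGCCTCCCCCAGCTCAGTCAACCGCCCTTTGTA. Replace T with U for the mRNA.

5'-CACUCCGGGGGUUCCGUUUAGACGUUCGCUCGUUGAUCAUUGUCUCAGGGCCUCCCCCAGCUCAGUCAACCGCCCUUUGUA-3'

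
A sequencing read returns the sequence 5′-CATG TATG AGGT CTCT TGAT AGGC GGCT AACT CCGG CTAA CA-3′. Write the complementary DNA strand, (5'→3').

The complement of CATGTATGAGGTCTCTTGATAGGCGGCTAACTCCGGCTAACA is GTACATACTCCAGAGAACTATCCGCCGATTGAGGCCGATTGT (A↔T, G↔C). DNA strands are antiparallel, so the complementary strand runs 3'→5'; reversing gives the 5'→3' form.

5'-TGTTAGCCGGAGTTAGCCGCCTATCAAGAGACCTCATACATG-3'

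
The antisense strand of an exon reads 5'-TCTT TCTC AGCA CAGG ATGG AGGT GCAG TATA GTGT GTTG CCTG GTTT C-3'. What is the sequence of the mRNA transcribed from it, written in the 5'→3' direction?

5'-GAAACCAGGCAACACACUAUACUGCACCUCCAUCCUGUGCUGAGAAAGA-3'

RNA polymerase reads the template 3'→5' and synthesizes mRNA 5'→3' by base-pairing (A→U, T→A, G↔C). The complement of the template is AGAAAGAGTCGTGTCCTACCTCCACGTCATATCACACAACGGACCAAAG; antiparallel, so 5'→3' the coding strand is GAAACCAGGCAACACACTATACTGCACCTCCATCCTGTGCTGAGAAAGA. Replace T with U for the mRNA.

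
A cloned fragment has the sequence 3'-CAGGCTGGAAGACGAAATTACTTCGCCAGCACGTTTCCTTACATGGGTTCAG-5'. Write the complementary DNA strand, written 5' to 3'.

5'-GTCCGACCTTCTGCTTTAATGAAGCGGTCGTGCAAAGGAATGTACCCAAGTC-3'

The strand is given 3'→5', so its complement runs 5'→3' in the same left-to-right order: pair each base A↔T, G↔C.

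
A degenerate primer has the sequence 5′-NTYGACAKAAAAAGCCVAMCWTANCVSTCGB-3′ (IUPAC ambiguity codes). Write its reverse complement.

5′-VCGASBGNTAWGKTBGGCTTTTTMTGTCRAN-3′

Standard pairs A↔T, G↔C; ambiguity codes pair Y↔R, M↔K, W↔W, S↔S, B↔V, N↔N. Complement (NARCTGTMTTTTTCGGBTKGWATNGBSAGCV), then reverse for 5'→3'.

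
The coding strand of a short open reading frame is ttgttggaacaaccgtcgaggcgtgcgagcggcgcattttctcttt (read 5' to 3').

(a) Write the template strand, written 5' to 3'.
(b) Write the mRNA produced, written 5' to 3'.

(a) 5'-AAAGAGAAAATGCGCCGCTCGCACGCCTCGACGGTTGTTCCAACAA-3'
(b) 5′-UUGUUGGAACAACCGUCGAGGCGUGCGAGCGGCGCAUUUUCUCUUU-3′

(a) The template strand is the reverse complement of the coding strand: complement AACAACCTTGTTGGCAGCTCCGCACGCTCGCCGCGTAAAAGAGAAA, then reverse.
(b) mRNA matches the coding strand with T→U.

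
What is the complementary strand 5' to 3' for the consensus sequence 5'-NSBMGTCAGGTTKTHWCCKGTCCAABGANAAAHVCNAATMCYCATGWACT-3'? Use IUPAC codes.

5'-AGTWCATGRGKATTNGBDTTTNTCVTTGGACMGGWDAMAACCTGACKVSN-3'

Standard pairs A↔T, G↔C; ambiguity codes pair Y↔R, M↔K, W↔W, S↔S, B↔V, H↔D, N↔N. Complement (NSVKCAGTCCAAMADWGGMCAGGTTVCTNTTTDBGNTTAKGRGTACWTGA), then reverse for 5'→3'.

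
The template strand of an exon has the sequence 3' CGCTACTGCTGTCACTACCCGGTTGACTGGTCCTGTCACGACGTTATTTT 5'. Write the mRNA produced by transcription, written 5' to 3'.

5'-GCGAUGACGACAGUGAUGGGCCAACUGACCAGGACAGUGCUGCAAUAAAA-3'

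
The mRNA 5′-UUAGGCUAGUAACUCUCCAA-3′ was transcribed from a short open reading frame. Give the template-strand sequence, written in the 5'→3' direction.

5'-TTGGAGAGTTACTAGCCTAA-3'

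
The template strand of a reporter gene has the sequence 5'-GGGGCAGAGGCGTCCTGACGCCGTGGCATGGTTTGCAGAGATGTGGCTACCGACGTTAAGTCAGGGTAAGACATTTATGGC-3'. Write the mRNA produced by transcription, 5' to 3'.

5'-GCCAUAAAUGUCUUACCCUGACUUAACGUCGGUAGCCACAUCUCUGCAAACCAUGCCACGGCGUCAGGACGCCUCUGCCCC-3'

RNA polymerase reads the template 3'→5' and synthesizes mRNA 5'→3' by base-pairing (A→U, T→A, G↔C). The complement of the template is CCCCGTCTCCGCAGGACTGCGGCACCGTACCAAACGTCTCTACACCGATGGCTGCAATTCAGTCCCATTCTGTAAATACCG; antiparallel, so 5'→3' the coding strand is GCCATAAATGTCTTACCCTGACTTAACGTCGGTAGCCACATCTCTGCAAACCATGCCACGGCGTCAGGACGCCTCTGCCCC. Replace T with U for the mRNA.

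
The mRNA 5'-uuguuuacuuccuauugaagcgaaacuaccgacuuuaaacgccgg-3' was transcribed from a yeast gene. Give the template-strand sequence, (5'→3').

Replace U with T to get the coding DNA strand: TTGTTTACTTCCTATTGAAGCGAAACTACCGACTTTAAACGCCGG. The template strand is its reverse complement (complement AACAAATGAAGGATAACTTCGCTTTGATGGCTGAAATTTGCGGCC, then reverse).

5'-CCGGCGTTTAAAGTCGGTAGTTTCGCTTCAATAGGAAGTAAACAA-3'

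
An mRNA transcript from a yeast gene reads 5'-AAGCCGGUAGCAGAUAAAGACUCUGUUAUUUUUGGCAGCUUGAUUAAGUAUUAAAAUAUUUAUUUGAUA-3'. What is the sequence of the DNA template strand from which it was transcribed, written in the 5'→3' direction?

Replace U with T to get the coding DNA strand: AAGCCGGTAGCAGATAAAGACTCTGTTATTTTTGGCAGCTTGATTAAGTATTAAAATATTTATTTGATA. The template strand is its reverse complement (complement TTCGGCCATCGTCTATTTCTGAGACAATAAAAACCGTCGAACTAATTCATAATTTTATAAATAAACTAT, then reverse).

5′-TATCAAATAAATATTTTAATACTTAATCAAGCTGCCAAAAATAACAGAGTCTTTATCTGCTACCGGCTT-3′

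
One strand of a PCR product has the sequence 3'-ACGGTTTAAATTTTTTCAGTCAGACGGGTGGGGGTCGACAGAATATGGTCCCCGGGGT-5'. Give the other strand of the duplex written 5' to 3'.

5'-TGCCAAATTTAAAAAAGTCAGTCTGCCCACCCCCAGCTGTCTTATACCAGGGGCCCCA-3'

The strand is given 3'→5', so its complement runs 5'→3' in the same left-to-right order: pair each base A↔T, G↔C.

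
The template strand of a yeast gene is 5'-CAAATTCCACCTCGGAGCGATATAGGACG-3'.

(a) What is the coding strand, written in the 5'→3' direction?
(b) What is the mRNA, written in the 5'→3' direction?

(a) 5′-CGTCCTATATCGCTCCGAGGTGGAATTTG-3′
(b) 5'-CGUCCUAUAUCGCUCCGAGGUGGAAUUUG-3'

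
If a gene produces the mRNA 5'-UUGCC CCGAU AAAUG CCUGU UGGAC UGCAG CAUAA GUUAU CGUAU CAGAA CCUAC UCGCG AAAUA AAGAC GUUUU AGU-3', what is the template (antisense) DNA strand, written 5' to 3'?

Replace U with T to get the coding DNA strand: TTGCCCCGATAAATGCCTGTTGGACTGCAGCATAAGTTATCGTATCAGAACCTACTCGCGAAATAAAGACGTTTTAGT. The template strand is its reverse complement (complement AACGGGGCTATTTACGGACAACCTGACGTCGTATTCAATAGCATAGTCTTGGATGAGCGCTTTATTTCTGCAAAATCA, then reverse).

5′-ACTAAAACGTCTTTATTTCGCGAGTAGGTTCTGATACGATAACTTATGCTGCAGTCCAACAGGCATTTATCGGGGCAA-3′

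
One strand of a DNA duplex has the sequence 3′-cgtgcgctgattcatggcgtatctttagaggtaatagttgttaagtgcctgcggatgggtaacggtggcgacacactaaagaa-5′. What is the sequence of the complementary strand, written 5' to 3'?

5′-GCACGCGACTAAGTACCGCATAGAAATCTCCATTATCAACAATTCACGGACGCCTACCCATTGCCACCGCTGTGTGATTTCTT-3′

The strand is given 3'→5', so its complement runs 5'→3' in the same left-to-right order: pair each base A↔T, G↔C.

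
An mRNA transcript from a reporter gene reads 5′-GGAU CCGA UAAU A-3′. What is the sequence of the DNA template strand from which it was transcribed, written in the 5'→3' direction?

Replace U with T to get the coding DNA strand: GGATCCGATAATA. The template strand is its reverse complement (complement CCTAGGCTATTAT, then reverse).

5′-TATTATCGGATCC-3′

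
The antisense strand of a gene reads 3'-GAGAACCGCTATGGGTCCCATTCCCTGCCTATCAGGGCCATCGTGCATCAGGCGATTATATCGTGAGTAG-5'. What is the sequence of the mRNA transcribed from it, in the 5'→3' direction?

Reading the template 3'→5' as shown, RNA polymerase pairs each base (A→U, T→A, G↔C) to build mRNA 5'→3' directly.

5'-CUCUUGGCGAUACCCAGGGUAAGGGACGGAUAGUCCCGGUAGCACGUAGUCCGCUAAUAUAGCACUCAUC-3'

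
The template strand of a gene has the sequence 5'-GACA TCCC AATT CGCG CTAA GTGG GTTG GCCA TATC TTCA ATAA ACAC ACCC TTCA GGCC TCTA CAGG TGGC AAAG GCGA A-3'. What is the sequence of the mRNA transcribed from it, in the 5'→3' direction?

5′-UUCGCCUUUGCCACCUGUAGAGGCCUGAAGGGUGUGUUUAUUGAAGAUAUGGCCAACCCACUUAGCGCGAAUUGGGAUGUC-3′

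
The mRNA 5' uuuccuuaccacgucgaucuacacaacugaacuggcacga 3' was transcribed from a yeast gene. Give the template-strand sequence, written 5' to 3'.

5'-TCGTGCCAGTTCAGTTGTGTAGATCGACGTGGTAAGGAAA-3'

Replace U with T to get the coding DNA strand: TTTCCTTACCACGTCGATCTACACAACTGAACTGGCACGA. The template strand is its reverse complement (complement AAAGGAATGGTGCAGCTAGATGTGTTGACTTGACCGTGCT, then reverse).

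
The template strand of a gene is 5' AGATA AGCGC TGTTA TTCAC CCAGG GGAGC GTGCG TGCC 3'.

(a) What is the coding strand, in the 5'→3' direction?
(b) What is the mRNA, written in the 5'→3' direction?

(a) The coding strand is the reverse complement of the template: complement TCTATTCGCGACAATAAGTGGGTCCCCTCGCACGCACGG, then reverse.
(b) mRNA has the coding-strand sequence with T→U.

(a) 5'-GGCACGCACGCTCCCCTGGGTGAATAACAGCGCTTATCT-3'
(b) 5'-GGCACGCACGCUCCCCUGGGUGAAUAACAGCGCUUAUCU-3'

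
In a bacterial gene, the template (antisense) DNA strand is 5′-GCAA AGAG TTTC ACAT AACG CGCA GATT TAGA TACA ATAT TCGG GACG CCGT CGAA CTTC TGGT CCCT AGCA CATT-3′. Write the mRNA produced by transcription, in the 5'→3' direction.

The mRNA has the sequence of the coding strand (reverse complement of the template) with T→U. Reverse complement of GCAAAGAGTTTCACATAACGCGCAGATTTAGATACAATATTCGGGACGCCGTCGAACTTCTGGTCCCTAGCACATT is AATGTGCTAGGGACCAGAAGTTCGACGGCGTCCCGAATATTGTATCTAAATCTGCGCGTTATGTGAAACTCTTTGC; then T→U.

5'-AAUGUGCUAGGGACCAGAAGUUCGACGGCGUCCCGAAUAUUGUAUCUAAAUCUGCGCGUUAUGUGAAACUCUUUGC-3'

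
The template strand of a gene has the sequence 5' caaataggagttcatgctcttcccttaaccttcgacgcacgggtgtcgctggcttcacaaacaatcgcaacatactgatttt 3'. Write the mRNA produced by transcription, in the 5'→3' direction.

5'-AAAAUCAGUAUGUUGCGAUUGUUUGUGAAGCCAGCGACACCCGUGCGUCGAAGGUUAAGGGAAGAGCAUGAACUCCUAUUUG-3'

RNA polymerase reads the template 3'→5' and synthesizes mRNA 5'→3' by base-pairing (A→U, T→A, G↔C). The complement of the template is GTTTATCCTCAAGTACGAGAAGGGAATTGGAAGCTGCGTGCCCACAGCGACCGAAGTGTTTGTTAGCGTTGTATGACTAAAA; antiparallel, so 5'→3' the coding strand is AAAATCAGTATGTTGCGATTGTTTGTGAAGCCAGCGACACCCGTGCGTCGAAGGTTAAGGGAAGAGCATGAACTCCTATTTG. Replace T with U for the mRNA.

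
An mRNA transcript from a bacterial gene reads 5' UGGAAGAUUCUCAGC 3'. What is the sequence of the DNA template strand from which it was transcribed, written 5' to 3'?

Replace U with T to get the coding DNA strand: TGGAAGATTCTCAGC. The template strand is its reverse complement (complement ACCTTCTAAGAGTCG, then reverse).

5′-GCTGAGAATCTTCCA-3′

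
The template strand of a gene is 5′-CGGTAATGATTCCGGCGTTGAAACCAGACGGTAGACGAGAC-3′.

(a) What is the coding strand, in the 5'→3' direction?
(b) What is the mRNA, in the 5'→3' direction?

(a) 5'-GTCTCGTCTACCGTCTGGTTTCAACGCCGGAATCATTACCG-3'
(b) 5'-GUCUCGUCUACCGUCUGGUUUCAACGCCGGAAUCAUUACCG-3'

(a) The coding strand is the reverse complement of the template: complement GCCATTACTAAGGCCGCAACTTTGGTCTGCCATCTGCTCTG, then reverse.
(b) mRNA has the coding-strand sequence with T→U.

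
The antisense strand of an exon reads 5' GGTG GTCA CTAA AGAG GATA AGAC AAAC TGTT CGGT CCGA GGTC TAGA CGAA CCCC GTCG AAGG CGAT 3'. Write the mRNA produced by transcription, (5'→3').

5'-AUCGCCUUCGACGGGGUUCGUCUAGACCUCGGACCGAACAGUUUGUCUUAUCCUCUUUAGUGACCACC-3'

The mRNA has the sequence of the coding strand (reverse complement of the template) with T→U. Reverse complement of GGTGGTCACTAAAGAGGATAAGACAAACTGTTCGGTCCGAGGTCTAGACGAACCCCGTCGAAGGCGAT is ATCGCCTTCGACGGGGTTCGTCTAGACCTCGGACCGAACAGTTTGTCTTATCCTCTTTAGTGACCACC; then T→U.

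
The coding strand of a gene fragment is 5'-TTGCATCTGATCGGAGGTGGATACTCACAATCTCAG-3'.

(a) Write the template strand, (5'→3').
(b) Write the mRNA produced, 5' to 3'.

(a) The template strand is the reverse complement of the coding strand: complement AACGTAGACTAGCCTCCACCTATGAGTGTTAGAGTC, then reverse.
(b) mRNA matches the coding strand with T→U.

(a) 5'-CTGAGATTGTGAGTATCCACCTCCGATCAGATGCAA-3'
(b) 5'-UUGCAUCUGAUCGGAGGUGGAUACUCACAAUCUCAG-3'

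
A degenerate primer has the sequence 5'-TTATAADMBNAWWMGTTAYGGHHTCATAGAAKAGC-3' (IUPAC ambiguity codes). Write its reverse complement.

5'-GCTMTTCTATGADDCCRTAACKWWTNVKHTTATAA-3'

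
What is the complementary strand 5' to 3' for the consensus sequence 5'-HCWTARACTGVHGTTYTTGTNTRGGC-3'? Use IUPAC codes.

5'-GCCYANACAARAACDBCAGTYTAWGD-3'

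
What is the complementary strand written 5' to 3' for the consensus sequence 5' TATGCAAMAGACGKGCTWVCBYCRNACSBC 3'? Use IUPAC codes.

5′-GVSGTNYGRVGBWAGCMCGTCTKTTGCATA-3′

Standard pairs A↔T, G↔C; ambiguity codes pair R↔Y, M↔K, W↔W, S↔S, B↔V, N↔N. Complement (ATACGTTKTCTGCMCGAWBGVRGYNTGSVG), then reverse for 5'→3'.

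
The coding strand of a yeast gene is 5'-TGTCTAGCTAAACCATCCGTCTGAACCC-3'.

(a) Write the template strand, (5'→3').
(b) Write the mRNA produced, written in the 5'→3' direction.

(a) The template strand is the reverse complement of the coding strand: complement ACAGATCGATTTGGTAGGCAGACTTGGG, then reverse.
(b) mRNA matches the coding strand with T→U.

(a) 5′-GGGTTCAGACGGATGGTTTAGCTAGACA-3′
(b) 5'-UGUCUAGCUAAACCAUCCGUCUGAACCC-3'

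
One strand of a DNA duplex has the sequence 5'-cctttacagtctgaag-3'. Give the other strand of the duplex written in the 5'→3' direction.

5′-CTTCAGACTGTAAAGG-3′

Pairing A↔T and G↔C gives GGAAATGTCAGACTTC, running 3'→5'. Reverse for the 5'→3' convention.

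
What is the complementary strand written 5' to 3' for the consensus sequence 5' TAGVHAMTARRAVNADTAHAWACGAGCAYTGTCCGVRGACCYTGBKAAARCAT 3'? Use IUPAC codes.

5'-ATGYTTTMVCARGGTCYBCGGACARTGCTCGTWTDTAHTNBTYYTAKTDBCTA-3'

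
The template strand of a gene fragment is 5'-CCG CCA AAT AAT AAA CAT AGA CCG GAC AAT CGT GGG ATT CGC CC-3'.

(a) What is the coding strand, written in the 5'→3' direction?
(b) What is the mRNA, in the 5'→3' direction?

(a) 5'-GGGCGAATCCCACGATTGTCCGGTCTATGTTTATTATTTGGCGG-3'
(b) 5'-GGGCGAAUCCCACGAUUGUCCGGUCUAUGUUUAUUAUUUGGCGG-3'

(a) The coding strand is the reverse complement of the template: complement GGCGGTTTATTATTTGTATCTGGCCTGTTAGCACCCTAAGCGGG, then reverse.
(b) mRNA has the coding-strand sequence with T→U.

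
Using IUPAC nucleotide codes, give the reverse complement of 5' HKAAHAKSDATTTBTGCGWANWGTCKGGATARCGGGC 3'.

5'-GCCCGYTATCCMGACWNTWCGCAVAAATHSMTDTTMD-3'

Standard pairs A↔T, G↔C; ambiguity codes pair R↔Y, K↔M, W↔W, S↔S, B↔V, D↔H, N↔N. Complement (DMTTDTMSHTAAAVACGCWTNWCAGMCCTATYGCCCG), then reverse for 5'→3'.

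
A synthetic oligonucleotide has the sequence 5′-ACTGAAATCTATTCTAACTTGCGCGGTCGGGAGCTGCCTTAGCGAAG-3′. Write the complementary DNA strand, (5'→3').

5'-CTTCGCTAAGGCAGCTCCCGACCGCGCAAGTTAGAATAGATTTCAGT-3'

The complement of ACTGAAATCTATTCTAACTTGCGCGGTCGGGAGCTGCCTTAGCGAAG is TGACTTTAGATAAGATTGAACGCGCCAGCCCTCGACGGAATCGCTTC (A↔T, G↔C). DNA strands are antiparallel, so the complementary strand runs 3'→5'; reversing gives the 5'→3' form.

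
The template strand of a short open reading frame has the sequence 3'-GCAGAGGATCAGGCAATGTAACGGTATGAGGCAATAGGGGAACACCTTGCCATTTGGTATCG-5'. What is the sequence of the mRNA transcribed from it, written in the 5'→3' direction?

Reading the template 3'→5' as shown, RNA polymerase pairs each base (A→U, T→A, G↔C) to build mRNA 5'→3' directly.

5'-CGUCUCCUAGUCCGUUACAUUGCCAUACUCCGUUAUCCCCUUGUGGAACGGUAAACCAUAGC-3'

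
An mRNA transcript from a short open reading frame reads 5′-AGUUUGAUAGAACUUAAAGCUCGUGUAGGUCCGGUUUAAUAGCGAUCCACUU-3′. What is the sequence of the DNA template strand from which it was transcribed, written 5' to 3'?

Replace U with T to get the coding DNA strand: AGTTTGATAGAACTTAAAGCTCGTGTAGGTCCGGTTTAATAGCGATCCACTT. The template strand is its reverse complement (complement TCAAACTATCTTGAATTTCGAGCACATCCAGGCCAAATTATCGCTAGGTGAA, then reverse).

5'-AAGTGGATCGCTATTAAACCGGACCTACACGAGCTTTAAGTTCTATCAAACT-3'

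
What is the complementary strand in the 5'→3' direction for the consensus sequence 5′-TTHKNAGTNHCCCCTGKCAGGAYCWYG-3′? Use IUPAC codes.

5'-CRWGRTCCTGMCAGGGGDNACTNMDAA-3'

Standard pairs A↔T, G↔C; ambiguity codes pair Y↔R, K↔M, W↔W, H↔D, N↔N. Complement (AADMNTCANDGGGGACMGTCCTRGWRC), then reverse for 5'→3'.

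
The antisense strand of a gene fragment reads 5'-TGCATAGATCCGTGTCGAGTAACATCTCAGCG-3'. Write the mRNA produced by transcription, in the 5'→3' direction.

5'-CGCUGAGAUGUUACUCGACACGGAUCUAUGCA-3'

RNA polymerase reads the template 3'→5' and synthesizes mRNA 5'→3' by base-pairing (A→U, T→A, G↔C). The complement of the template is ACGTATCTAGGCACAGCTCATTGTAGAGTCGC; antiparallel, so 5'→3' the coding strand is CGCTGAGATGTTACTCGACACGGATCTATGCA. Replace T with U for the mRNA.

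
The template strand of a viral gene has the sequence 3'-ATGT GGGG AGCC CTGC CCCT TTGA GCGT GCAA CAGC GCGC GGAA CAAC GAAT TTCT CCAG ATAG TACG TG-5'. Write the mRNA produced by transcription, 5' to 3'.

5′-UACACCCCUCGGGACGGGGAAACUCGCACGUUGUCGCGCGCCUUGUUGCUUAAAGAGGUCUAUCAUGCAC-3′

Reading the template 3'→5' as shown, RNA polymerase pairs each base (A→U, T→A, G↔C) to build mRNA 5'→3' directly.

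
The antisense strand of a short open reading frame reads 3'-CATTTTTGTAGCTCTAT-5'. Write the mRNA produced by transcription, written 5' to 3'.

5'-GUAAAAACAUCGAGAUA-3'

Reading the template 3'→5' as shown, RNA polymerase pairs each base (A→U, T→A, G↔C) to build mRNA 5'→3' directly.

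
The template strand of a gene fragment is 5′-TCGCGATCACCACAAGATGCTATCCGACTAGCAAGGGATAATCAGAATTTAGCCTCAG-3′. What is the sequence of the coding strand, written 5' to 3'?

The coding strand is complementary and antiparallel to the template: take the complement (A↔T, G↔C) and reverse.

5′-CTGAGGCTAAATTCTGATTATCCCTTGCTAGTCGGATAGCATCTTGTGGTGATCGCGA-3′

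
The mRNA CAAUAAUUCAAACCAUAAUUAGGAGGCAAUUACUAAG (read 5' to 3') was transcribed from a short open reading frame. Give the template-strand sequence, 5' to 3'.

Replace U with T to get the coding DNA strand: CAATAATTCAAACCATAATTAGGAGGCAATTACTAAG. The template strand is its reverse complement (complement GTTATTAAGTTTGGTATTAATCCTCCGTTAATGATTC, then reverse).

5'-CTTAGTAATTGCCTCCTAATTATGGTTTGAATTATTG-3'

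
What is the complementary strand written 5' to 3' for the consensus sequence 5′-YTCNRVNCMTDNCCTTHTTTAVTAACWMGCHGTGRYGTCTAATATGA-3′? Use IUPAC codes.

5'-TCATATTAGACRYCACDGCKWGTTABTAAADAAGGNHAKGNBYNGAR-3'

Standard pairs A↔T, G↔C; ambiguity codes pair R↔Y, M↔K, W↔W, D↔H, V↔B, N↔N. Complement (RAGNYBNGKAHNGGAADAAATBATTGWKCGDCACYRCAGATTATACT), then reverse for 5'→3'.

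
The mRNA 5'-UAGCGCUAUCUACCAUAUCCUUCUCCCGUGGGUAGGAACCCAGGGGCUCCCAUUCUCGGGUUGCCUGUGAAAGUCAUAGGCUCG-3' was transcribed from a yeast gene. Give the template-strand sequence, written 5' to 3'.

5'-CGAGCCTATGACTTTCACAGGCAACCCGAGAATGGGAGCCCCTGGGTTCCTACCCACGGGAGAAGGATATGGTAGATAGCGCTA-3'

Replace U with T to get the coding DNA strand: TAGCGCTATCTACCATATCCTTCTCCCGTGGGTAGGAACCCAGGGGCTCCCATTCTCGGGTTGCCTGTGAAAGTCATAGGCTCG. The template strand is its reverse complement (complement ATCGCGATAGATGGTATAGGAAGAGGGCACCCATCCTTGGGTCCCCGAGGGTAAGAGCCCAACGGACACTTTCAGTATCCGAGC, then reverse).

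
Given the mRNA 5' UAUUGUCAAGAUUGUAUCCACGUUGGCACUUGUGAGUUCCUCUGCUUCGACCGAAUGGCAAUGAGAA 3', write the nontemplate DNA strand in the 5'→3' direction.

5'-TATTGTCAAGATTGTATCCACGTTGGCACTTGTGAGTTCCTCTGCTTCGACCGAATGGCAATGAGAA-3'

The coding DNA strand has the same 5'→3' sequence as the mRNA with U replaced by T.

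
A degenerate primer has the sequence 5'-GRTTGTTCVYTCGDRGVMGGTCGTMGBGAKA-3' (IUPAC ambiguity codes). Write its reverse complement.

5′-TMTCVCKACGACCKBCYHCGARBGAACAAYC-3′

Standard pairs A↔T, G↔C; ambiguity codes pair R↔Y, M↔K, B↔V, D↔H. Complement (CYAACAAGBRAGCHYCBKCCAGCAKCVCTMT), then reverse for 5'→3'.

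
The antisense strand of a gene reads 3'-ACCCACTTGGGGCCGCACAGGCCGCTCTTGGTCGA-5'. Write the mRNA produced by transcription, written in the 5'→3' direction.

5'-UGGGUGAACCCCGGCGUGUCCGGCGAGAACCAGCU-3'

Reading the template 3'→5' as shown, RNA polymerase pairs each base (A→U, T→A, G↔C) to build mRNA 5'→3' directly.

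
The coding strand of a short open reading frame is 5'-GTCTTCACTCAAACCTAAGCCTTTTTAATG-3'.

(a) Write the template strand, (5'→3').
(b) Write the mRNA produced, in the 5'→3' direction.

(a) 5′-CATTAAAAAGGCTTAGGTTTGAGTGAAGAC-3′
(b) 5'-GUCUUCACUCAAACCUAAGCCUUUUUAAUG-3'

(a) The template strand is the reverse complement of the coding strand: complement CAGAAGTGAGTTTGGATTCGGAAAAATTAC, then reverse.
(b) mRNA matches the coding strand with T→U.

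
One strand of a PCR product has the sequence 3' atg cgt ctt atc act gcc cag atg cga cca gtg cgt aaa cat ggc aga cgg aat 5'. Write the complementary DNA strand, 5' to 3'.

The strand is given 3'→5', so its complement runs 5'→3' in the same left-to-right order: pair each base A↔T, G↔C.

5'-TACGCAGAATAGTGACGGGTCTACGCTGGTCACGCATTTGTACCGTCTGCCTTA-3'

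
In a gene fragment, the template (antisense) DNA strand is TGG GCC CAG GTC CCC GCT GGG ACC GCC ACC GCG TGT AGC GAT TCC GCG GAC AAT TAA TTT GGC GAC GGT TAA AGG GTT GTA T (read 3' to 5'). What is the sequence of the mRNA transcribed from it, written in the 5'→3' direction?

Reading the template 3'→5' as shown, RNA polymerase pairs each base (A→U, T→A, G↔C) to build mRNA 5'→3' directly.

5'-ACCCGGGUCCAGGGGCGACCCUGGCGGUGGCGCACAUCGCUAAGGCGCCUGUUAAUUAAACCGCUGCCAAUUUCCCAACAUA-3'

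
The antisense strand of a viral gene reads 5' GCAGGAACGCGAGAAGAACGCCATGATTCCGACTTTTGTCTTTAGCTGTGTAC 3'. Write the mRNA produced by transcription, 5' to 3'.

RNA polymerase reads the template 3'→5' and synthesizes mRNA 5'→3' by base-pairing (A→U, T→A, G↔C). The complement of the template is CGTCCTTGCGCTCTTCTTGCGGTACTAAGGCTGAAAACAGAAATCGACACATG; antiparallel, so 5'→3' the coding strand is GTACACAGCTAAAGACAAAAGTCGGAATCATGGCGTTCTTCTCGCGTTCCTGC. Replace T with U for the mRNA.

5′-GUACACAGCUAAAGACAAAAGUCGGAAUCAUGGCGUUCUUCUCGCGUUCCUGC-3′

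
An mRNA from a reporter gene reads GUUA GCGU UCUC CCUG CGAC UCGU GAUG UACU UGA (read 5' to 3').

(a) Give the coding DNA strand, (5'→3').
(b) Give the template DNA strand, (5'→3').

(a) 5'-GTTAGCGTTCTCCCTGCGACTCGTGATGTACTTGA-3'
(b) 5'-TCAAGTACATCACGAGTCGCAGGGAGAACGCTAAC-3'

(a) The coding strand matches the mRNA with U→T.
(b) The template strand is the reverse complement of the coding strand.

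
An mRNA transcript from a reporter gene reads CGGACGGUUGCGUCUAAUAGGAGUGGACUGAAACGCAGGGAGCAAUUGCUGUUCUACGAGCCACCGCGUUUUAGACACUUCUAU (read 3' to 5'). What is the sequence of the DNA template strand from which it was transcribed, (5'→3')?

5'-GCCTGCCAACGCAGATTATCCTCACCTGACTTTGCGTCCCTCGTTAACGACAAGATGCTCGGTGGCGCAAAATCTGTGAAGATA-3'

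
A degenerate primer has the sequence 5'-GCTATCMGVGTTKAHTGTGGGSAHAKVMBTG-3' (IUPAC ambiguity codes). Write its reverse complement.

5'-CAVKBMTDTSCCCACADTMAACBCKGATAGC-3'

Standard pairs A↔T, G↔C; ambiguity codes pair M↔K, S↔S, B↔V, H↔D. Complement (CGATAGKCBCAAMTDACACCCSTDTMBKVAC), then reverse for 5'→3'.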